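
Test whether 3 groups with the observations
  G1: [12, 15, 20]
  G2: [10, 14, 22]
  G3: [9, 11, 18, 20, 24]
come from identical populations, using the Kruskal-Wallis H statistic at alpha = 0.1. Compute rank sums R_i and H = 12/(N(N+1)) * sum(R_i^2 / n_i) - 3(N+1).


Step 1: Combine all N = 11 observations and assign midranks.
sorted (value, group, rank): (9,G3,1), (10,G2,2), (11,G3,3), (12,G1,4), (14,G2,5), (15,G1,6), (18,G3,7), (20,G1,8.5), (20,G3,8.5), (22,G2,10), (24,G3,11)
Step 2: Sum ranks within each group.
R_1 = 18.5 (n_1 = 3)
R_2 = 17 (n_2 = 3)
R_3 = 30.5 (n_3 = 5)
Step 3: H = 12/(N(N+1)) * sum(R_i^2/n_i) - 3(N+1)
     = 12/(11*12) * (18.5^2/3 + 17^2/3 + 30.5^2/5) - 3*12
     = 0.090909 * 396.467 - 36
     = 0.042424.
Step 4: Ties present; correction factor C = 1 - 6/(11^3 - 11) = 0.995455. Corrected H = 0.042424 / 0.995455 = 0.042618.
Step 5: Under H0, H ~ chi^2(2); p-value = 0.978916.
Step 6: alpha = 0.1. fail to reject H0.

H = 0.0426, df = 2, p = 0.978916, fail to reject H0.


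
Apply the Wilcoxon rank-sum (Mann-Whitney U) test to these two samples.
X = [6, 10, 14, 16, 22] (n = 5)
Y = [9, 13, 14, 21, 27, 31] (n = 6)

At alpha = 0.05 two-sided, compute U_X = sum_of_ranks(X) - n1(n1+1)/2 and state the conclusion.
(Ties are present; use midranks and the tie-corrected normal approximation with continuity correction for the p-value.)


Step 1: Combine and sort all 11 observations; assign midranks.
sorted (value, group): (6,X), (9,Y), (10,X), (13,Y), (14,X), (14,Y), (16,X), (21,Y), (22,X), (27,Y), (31,Y)
ranks: 6->1, 9->2, 10->3, 13->4, 14->5.5, 14->5.5, 16->7, 21->8, 22->9, 27->10, 31->11
Step 2: Rank sum for X: R1 = 1 + 3 + 5.5 + 7 + 9 = 25.5.
Step 3: U_X = R1 - n1(n1+1)/2 = 25.5 - 5*6/2 = 25.5 - 15 = 10.5.
       U_Y = n1*n2 - U_X = 30 - 10.5 = 19.5.
Step 4: Ties are present, so use the tie-corrected normal approximation (with continuity correction) for the p-value.
Step 5: p-value = 0.464192; compare to alpha = 0.05. fail to reject H0.

U_X = 10.5, p = 0.464192, fail to reject H0 at alpha = 0.05.


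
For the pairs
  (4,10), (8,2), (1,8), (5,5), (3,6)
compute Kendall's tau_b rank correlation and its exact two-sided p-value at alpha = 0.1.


Step 1: Enumerate the 10 unordered pairs (i,j) with i<j and classify each by sign(x_j-x_i) * sign(y_j-y_i).
  (1,2):dx=+4,dy=-8->D; (1,3):dx=-3,dy=-2->C; (1,4):dx=+1,dy=-5->D; (1,5):dx=-1,dy=-4->C
  (2,3):dx=-7,dy=+6->D; (2,4):dx=-3,dy=+3->D; (2,5):dx=-5,dy=+4->D; (3,4):dx=+4,dy=-3->D
  (3,5):dx=+2,dy=-2->D; (4,5):dx=-2,dy=+1->D
Step 2: C = 2, D = 8, total pairs = 10.
Step 3: tau = (C - D)/(n(n-1)/2) = (2 - 8)/10 = -0.600000.
Step 4: Exact two-sided p-value (enumerate n! = 120 permutations of y under H0): p = 0.233333.
Step 5: alpha = 0.1. fail to reject H0.

tau_b = -0.6000 (C=2, D=8), p = 0.233333, fail to reject H0.


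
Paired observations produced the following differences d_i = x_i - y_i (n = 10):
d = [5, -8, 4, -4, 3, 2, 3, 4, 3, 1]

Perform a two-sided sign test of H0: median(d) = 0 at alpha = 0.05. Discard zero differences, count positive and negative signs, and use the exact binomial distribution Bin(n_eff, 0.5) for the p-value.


Step 1: Discard zero differences. Original n = 10; n_eff = number of nonzero differences = 10.
Nonzero differences (with sign): +5, -8, +4, -4, +3, +2, +3, +4, +3, +1
Step 2: Count signs: positive = 8, negative = 2.
Step 3: Under H0: P(positive) = 0.5, so the number of positives S ~ Bin(10, 0.5).
Step 4: Two-sided exact p-value = sum of Bin(10,0.5) probabilities at or below the observed probability = 0.109375.
Step 5: alpha = 0.05. fail to reject H0.

n_eff = 10, pos = 8, neg = 2, p = 0.109375, fail to reject H0.


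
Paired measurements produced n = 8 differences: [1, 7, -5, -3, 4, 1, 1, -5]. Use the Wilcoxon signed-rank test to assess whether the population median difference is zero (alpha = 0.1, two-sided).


Step 1: Drop any zero differences (none here) and take |d_i|.
|d| = [1, 7, 5, 3, 4, 1, 1, 5]
Step 2: Midrank |d_i| (ties get averaged ranks).
ranks: |1|->2, |7|->8, |5|->6.5, |3|->4, |4|->5, |1|->2, |1|->2, |5|->6.5
Step 3: Attach original signs; sum ranks with positive sign and with negative sign.
W+ = 2 + 8 + 5 + 2 + 2 = 19
W- = 6.5 + 4 + 6.5 = 17
(Check: W+ + W- = 36 should equal n(n+1)/2 = 36.)
Step 4: Test statistic W = min(W+, W-) = 17.
Step 5: Ties in |d|, so use the tie-corrected normal approximation.
        E[W] = n(n+1)/4 = 8*9/4 = 18.
        Tie groups: |d|=1 (t=3), |d|=5 (t=2); sum(t^3 - t) = 30.
        Var[W] = n(n+1)(2n+1)/24 - sum(t^3-t)/48 = 1224/24 - 30/48 = 50.375.
        z = (W - E[W]) / sqrt(Var[W]) = (17 - 18) / 7.0975 = -0.1409.
        Two-sided p = 2*Phi(z) = 0.887954.
Step 6: alpha = 0.1. fail to reject H0.

W+ = 19, W- = 17, W = min = 17, p = 0.887954, fail to reject H0.


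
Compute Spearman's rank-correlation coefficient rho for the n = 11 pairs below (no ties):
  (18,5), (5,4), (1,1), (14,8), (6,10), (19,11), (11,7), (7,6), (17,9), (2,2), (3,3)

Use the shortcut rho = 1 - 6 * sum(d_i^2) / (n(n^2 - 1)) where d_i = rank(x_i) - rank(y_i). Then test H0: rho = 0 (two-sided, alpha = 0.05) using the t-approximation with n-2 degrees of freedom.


Step 1: Rank x and y separately (midranks; no ties here).
rank(x): 18->10, 5->4, 1->1, 14->8, 6->5, 19->11, 11->7, 7->6, 17->9, 2->2, 3->3
rank(y): 5->5, 4->4, 1->1, 8->8, 10->10, 11->11, 7->7, 6->6, 9->9, 2->2, 3->3
Step 2: d_i = R_x(i) - R_y(i); compute d_i^2.
  (10-5)^2=25, (4-4)^2=0, (1-1)^2=0, (8-8)^2=0, (5-10)^2=25, (11-11)^2=0, (7-7)^2=0, (6-6)^2=0, (9-9)^2=0, (2-2)^2=0, (3-3)^2=0
sum(d^2) = 50.
Step 3: rho = 1 - 6*50 / (11*(11^2 - 1)) = 1 - 300/1320 = 0.772727.
Step 4: Under H0, t = rho * sqrt((n-2)/(1-rho^2)) = 3.6522 ~ t(9).
Step 5: Two-sided p-value from the t-distribution with 9 df = 0.005299.
Step 6: alpha = 0.05. reject H0.

rho = 0.7727, p = 0.005299, reject H0 at alpha = 0.05.


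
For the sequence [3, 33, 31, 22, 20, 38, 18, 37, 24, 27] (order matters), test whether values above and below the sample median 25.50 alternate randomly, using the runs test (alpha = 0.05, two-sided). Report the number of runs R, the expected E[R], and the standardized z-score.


Step 1: Compute median = 25.50; label A = above, B = below.
Labels in order: BAABBABABA  (n_A = 5, n_B = 5)
Step 2: Count runs R = 8.
Step 3: Under H0 (random ordering), E[R] = 2*n_A*n_B/(n_A+n_B) + 1 = 2*5*5/10 + 1 = 6.0000.
        Var[R] = 2*n_A*n_B*(2*n_A*n_B - n_A - n_B) / ((n_A+n_B)^2 * (n_A+n_B-1)) = 2000/900 = 2.2222.
        SD[R] = 1.4907.
Step 4: Continuity-corrected z = (R - 0.5 - E[R]) / SD[R] = (8 - 0.5 - 6.0000) / 1.4907 = 1.0062.
Step 5: Two-sided p-value via normal approximation = 2*(1 - Phi(|z|)) = 0.314305.
Step 6: alpha = 0.05. fail to reject H0.

R = 8, z = 1.0062, p = 0.314305, fail to reject H0.


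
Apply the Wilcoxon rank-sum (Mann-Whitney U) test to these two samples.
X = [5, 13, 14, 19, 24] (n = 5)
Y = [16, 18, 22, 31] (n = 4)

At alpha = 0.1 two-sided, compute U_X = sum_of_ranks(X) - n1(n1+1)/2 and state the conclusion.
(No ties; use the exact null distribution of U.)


Step 1: Combine and sort all 9 observations; assign midranks.
sorted (value, group): (5,X), (13,X), (14,X), (16,Y), (18,Y), (19,X), (22,Y), (24,X), (31,Y)
ranks: 5->1, 13->2, 14->3, 16->4, 18->5, 19->6, 22->7, 24->8, 31->9
Step 2: Rank sum for X: R1 = 1 + 2 + 3 + 6 + 8 = 20.
Step 3: U_X = R1 - n1(n1+1)/2 = 20 - 5*6/2 = 20 - 15 = 5.
       U_Y = n1*n2 - U_X = 20 - 5 = 15.
Step 4: No ties, so the exact null distribution of U (based on enumerating the C(9,5) = 126 equally likely rank assignments) gives the two-sided p-value.
Step 5: p-value = 0.285714; compare to alpha = 0.1. fail to reject H0.

U_X = 5, p = 0.285714, fail to reject H0 at alpha = 0.1.


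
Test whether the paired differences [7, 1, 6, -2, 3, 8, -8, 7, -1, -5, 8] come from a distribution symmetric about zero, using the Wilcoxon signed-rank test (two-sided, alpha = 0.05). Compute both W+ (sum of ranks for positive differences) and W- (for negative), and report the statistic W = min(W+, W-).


Step 1: Drop any zero differences (none here) and take |d_i|.
|d| = [7, 1, 6, 2, 3, 8, 8, 7, 1, 5, 8]
Step 2: Midrank |d_i| (ties get averaged ranks).
ranks: |7|->7.5, |1|->1.5, |6|->6, |2|->3, |3|->4, |8|->10, |8|->10, |7|->7.5, |1|->1.5, |5|->5, |8|->10
Step 3: Attach original signs; sum ranks with positive sign and with negative sign.
W+ = 7.5 + 1.5 + 6 + 4 + 10 + 7.5 + 10 = 46.5
W- = 3 + 10 + 1.5 + 5 = 19.5
(Check: W+ + W- = 66 should equal n(n+1)/2 = 66.)
Step 4: Test statistic W = min(W+, W-) = 19.5.
Step 5: Ties in |d|, so use the tie-corrected normal approximation.
        E[W] = n(n+1)/4 = 11*12/4 = 33.
        Tie groups: |d|=1 (t=2), |d|=7 (t=2), |d|=8 (t=3); sum(t^3 - t) = 36.
        Var[W] = n(n+1)(2n+1)/24 - sum(t^3-t)/48 = 3036/24 - 36/48 = 125.75.
        z = (W - E[W]) / sqrt(Var[W]) = (19.5 - 33) / 11.2138 = -1.2039.
        Two-sided p = 2*Phi(z) = 0.228640.
Step 6: alpha = 0.05. fail to reject H0.

W+ = 46.5, W- = 19.5, W = min = 19.5, p = 0.228640, fail to reject H0.


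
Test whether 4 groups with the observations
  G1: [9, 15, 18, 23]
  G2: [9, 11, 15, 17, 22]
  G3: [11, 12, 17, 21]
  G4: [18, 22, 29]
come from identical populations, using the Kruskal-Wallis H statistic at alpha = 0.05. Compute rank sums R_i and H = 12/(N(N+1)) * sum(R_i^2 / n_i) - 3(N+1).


Step 1: Combine all N = 16 observations and assign midranks.
sorted (value, group, rank): (9,G1,1.5), (9,G2,1.5), (11,G2,3.5), (11,G3,3.5), (12,G3,5), (15,G1,6.5), (15,G2,6.5), (17,G2,8.5), (17,G3,8.5), (18,G1,10.5), (18,G4,10.5), (21,G3,12), (22,G2,13.5), (22,G4,13.5), (23,G1,15), (29,G4,16)
Step 2: Sum ranks within each group.
R_1 = 33.5 (n_1 = 4)
R_2 = 33.5 (n_2 = 5)
R_3 = 29 (n_3 = 4)
R_4 = 40 (n_4 = 3)
Step 3: H = 12/(N(N+1)) * sum(R_i^2/n_i) - 3(N+1)
     = 12/(16*17) * (33.5^2/4 + 33.5^2/5 + 29^2/4 + 40^2/3) - 3*17
     = 0.044118 * 1248.6 - 51
     = 4.085110.
Step 4: Ties present; correction factor C = 1 - 36/(16^3 - 16) = 0.991176. Corrected H = 4.085110 / 0.991176 = 4.121476.
Step 5: Under H0, H ~ chi^2(3); p-value = 0.248642.
Step 6: alpha = 0.05. fail to reject H0.

H = 4.1215, df = 3, p = 0.248642, fail to reject H0.


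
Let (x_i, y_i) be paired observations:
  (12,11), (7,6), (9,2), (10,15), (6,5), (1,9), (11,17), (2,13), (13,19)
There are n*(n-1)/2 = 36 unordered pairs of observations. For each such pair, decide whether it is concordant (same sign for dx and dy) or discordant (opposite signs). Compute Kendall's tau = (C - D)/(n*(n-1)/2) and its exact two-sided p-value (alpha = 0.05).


Step 1: Enumerate the 36 unordered pairs (i,j) with i<j and classify each by sign(x_j-x_i) * sign(y_j-y_i).
  (1,2):dx=-5,dy=-5->C; (1,3):dx=-3,dy=-9->C; (1,4):dx=-2,dy=+4->D; (1,5):dx=-6,dy=-6->C
  (1,6):dx=-11,dy=-2->C; (1,7):dx=-1,dy=+6->D; (1,8):dx=-10,dy=+2->D; (1,9):dx=+1,dy=+8->C
  (2,3):dx=+2,dy=-4->D; (2,4):dx=+3,dy=+9->C; (2,5):dx=-1,dy=-1->C; (2,6):dx=-6,dy=+3->D
  (2,7):dx=+4,dy=+11->C; (2,8):dx=-5,dy=+7->D; (2,9):dx=+6,dy=+13->C; (3,4):dx=+1,dy=+13->C
  (3,5):dx=-3,dy=+3->D; (3,6):dx=-8,dy=+7->D; (3,7):dx=+2,dy=+15->C; (3,8):dx=-7,dy=+11->D
  (3,9):dx=+4,dy=+17->C; (4,5):dx=-4,dy=-10->C; (4,6):dx=-9,dy=-6->C; (4,7):dx=+1,dy=+2->C
  (4,8):dx=-8,dy=-2->C; (4,9):dx=+3,dy=+4->C; (5,6):dx=-5,dy=+4->D; (5,7):dx=+5,dy=+12->C
  (5,8):dx=-4,dy=+8->D; (5,9):dx=+7,dy=+14->C; (6,7):dx=+10,dy=+8->C; (6,8):dx=+1,dy=+4->C
  (6,9):dx=+12,dy=+10->C; (7,8):dx=-9,dy=-4->C; (7,9):dx=+2,dy=+2->C; (8,9):dx=+11,dy=+6->C
Step 2: C = 25, D = 11, total pairs = 36.
Step 3: tau = (C - D)/(n(n-1)/2) = (25 - 11)/36 = 0.388889.
Step 4: Exact two-sided p-value (enumerate n! = 362880 permutations of y under H0): p = 0.180181.
Step 5: alpha = 0.05. fail to reject H0.

tau_b = 0.3889 (C=25, D=11), p = 0.180181, fail to reject H0.


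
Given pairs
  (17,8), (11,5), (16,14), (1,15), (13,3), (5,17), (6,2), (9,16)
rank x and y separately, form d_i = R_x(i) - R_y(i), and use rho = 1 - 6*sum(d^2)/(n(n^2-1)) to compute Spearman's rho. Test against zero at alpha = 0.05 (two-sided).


Step 1: Rank x and y separately (midranks; no ties here).
rank(x): 17->8, 11->5, 16->7, 1->1, 13->6, 5->2, 6->3, 9->4
rank(y): 8->4, 5->3, 14->5, 15->6, 3->2, 17->8, 2->1, 16->7
Step 2: d_i = R_x(i) - R_y(i); compute d_i^2.
  (8-4)^2=16, (5-3)^2=4, (7-5)^2=4, (1-6)^2=25, (6-2)^2=16, (2-8)^2=36, (3-1)^2=4, (4-7)^2=9
sum(d^2) = 114.
Step 3: rho = 1 - 6*114 / (8*(8^2 - 1)) = 1 - 684/504 = -0.357143.
Step 4: Under H0, t = rho * sqrt((n-2)/(1-rho^2)) = -0.9366 ~ t(6).
Step 5: Two-sided p-value from the t-distribution with 6 df = 0.385121.
Step 6: alpha = 0.05. fail to reject H0.

rho = -0.3571, p = 0.385121, fail to reject H0 at alpha = 0.05.


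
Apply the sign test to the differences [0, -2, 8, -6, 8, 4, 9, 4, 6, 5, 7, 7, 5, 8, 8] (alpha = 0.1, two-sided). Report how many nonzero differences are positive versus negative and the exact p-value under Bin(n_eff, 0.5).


Step 1: Discard zero differences. Original n = 15; n_eff = number of nonzero differences = 14.
Nonzero differences (with sign): -2, +8, -6, +8, +4, +9, +4, +6, +5, +7, +7, +5, +8, +8
Step 2: Count signs: positive = 12, negative = 2.
Step 3: Under H0: P(positive) = 0.5, so the number of positives S ~ Bin(14, 0.5).
Step 4: Two-sided exact p-value = sum of Bin(14,0.5) probabilities at or below the observed probability = 0.012939.
Step 5: alpha = 0.1. reject H0.

n_eff = 14, pos = 12, neg = 2, p = 0.012939, reject H0.


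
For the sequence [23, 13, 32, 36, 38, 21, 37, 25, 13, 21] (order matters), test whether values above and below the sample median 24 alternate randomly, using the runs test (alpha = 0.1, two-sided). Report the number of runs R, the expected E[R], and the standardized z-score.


Step 1: Compute median = 24; label A = above, B = below.
Labels in order: BBAAABAABB  (n_A = 5, n_B = 5)
Step 2: Count runs R = 5.
Step 3: Under H0 (random ordering), E[R] = 2*n_A*n_B/(n_A+n_B) + 1 = 2*5*5/10 + 1 = 6.0000.
        Var[R] = 2*n_A*n_B*(2*n_A*n_B - n_A - n_B) / ((n_A+n_B)^2 * (n_A+n_B-1)) = 2000/900 = 2.2222.
        SD[R] = 1.4907.
Step 4: Continuity-corrected z = (R + 0.5 - E[R]) / SD[R] = (5 + 0.5 - 6.0000) / 1.4907 = -0.3354.
Step 5: Two-sided p-value via normal approximation = 2*(1 - Phi(|z|)) = 0.737316.
Step 6: alpha = 0.1. fail to reject H0.

R = 5, z = -0.3354, p = 0.737316, fail to reject H0.


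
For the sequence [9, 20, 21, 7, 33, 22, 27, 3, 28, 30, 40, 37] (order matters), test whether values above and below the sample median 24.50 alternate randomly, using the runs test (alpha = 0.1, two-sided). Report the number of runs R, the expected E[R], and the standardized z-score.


Step 1: Compute median = 24.50; label A = above, B = below.
Labels in order: BBBBABABAAAA  (n_A = 6, n_B = 6)
Step 2: Count runs R = 6.
Step 3: Under H0 (random ordering), E[R] = 2*n_A*n_B/(n_A+n_B) + 1 = 2*6*6/12 + 1 = 7.0000.
        Var[R] = 2*n_A*n_B*(2*n_A*n_B - n_A - n_B) / ((n_A+n_B)^2 * (n_A+n_B-1)) = 4320/1584 = 2.7273.
        SD[R] = 1.6514.
Step 4: Continuity-corrected z = (R + 0.5 - E[R]) / SD[R] = (6 + 0.5 - 7.0000) / 1.6514 = -0.3028.
Step 5: Two-sided p-value via normal approximation = 2*(1 - Phi(|z|)) = 0.762069.
Step 6: alpha = 0.1. fail to reject H0.

R = 6, z = -0.3028, p = 0.762069, fail to reject H0.


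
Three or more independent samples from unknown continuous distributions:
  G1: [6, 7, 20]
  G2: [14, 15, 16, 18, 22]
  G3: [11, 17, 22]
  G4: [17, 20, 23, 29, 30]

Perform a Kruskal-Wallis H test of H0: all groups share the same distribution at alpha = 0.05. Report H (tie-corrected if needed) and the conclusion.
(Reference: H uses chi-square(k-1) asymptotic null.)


Step 1: Combine all N = 16 observations and assign midranks.
sorted (value, group, rank): (6,G1,1), (7,G1,2), (11,G3,3), (14,G2,4), (15,G2,5), (16,G2,6), (17,G3,7.5), (17,G4,7.5), (18,G2,9), (20,G1,10.5), (20,G4,10.5), (22,G2,12.5), (22,G3,12.5), (23,G4,14), (29,G4,15), (30,G4,16)
Step 2: Sum ranks within each group.
R_1 = 13.5 (n_1 = 3)
R_2 = 36.5 (n_2 = 5)
R_3 = 23 (n_3 = 3)
R_4 = 63 (n_4 = 5)
Step 3: H = 12/(N(N+1)) * sum(R_i^2/n_i) - 3(N+1)
     = 12/(16*17) * (13.5^2/3 + 36.5^2/5 + 23^2/3 + 63^2/5) - 3*17
     = 0.044118 * 1297.33 - 51
     = 6.235294.
Step 4: Ties present; correction factor C = 1 - 18/(16^3 - 16) = 0.995588. Corrected H = 6.235294 / 0.995588 = 6.262925.
Step 5: Under H0, H ~ chi^2(3); p-value = 0.099496.
Step 6: alpha = 0.05. fail to reject H0.

H = 6.2629, df = 3, p = 0.099496, fail to reject H0.


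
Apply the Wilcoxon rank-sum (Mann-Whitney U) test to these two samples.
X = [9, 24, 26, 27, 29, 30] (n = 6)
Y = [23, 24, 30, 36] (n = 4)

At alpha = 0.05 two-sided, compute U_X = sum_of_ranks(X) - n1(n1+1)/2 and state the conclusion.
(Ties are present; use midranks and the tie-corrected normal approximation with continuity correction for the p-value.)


Step 1: Combine and sort all 10 observations; assign midranks.
sorted (value, group): (9,X), (23,Y), (24,X), (24,Y), (26,X), (27,X), (29,X), (30,X), (30,Y), (36,Y)
ranks: 9->1, 23->2, 24->3.5, 24->3.5, 26->5, 27->6, 29->7, 30->8.5, 30->8.5, 36->10
Step 2: Rank sum for X: R1 = 1 + 3.5 + 5 + 6 + 7 + 8.5 = 31.
Step 3: U_X = R1 - n1(n1+1)/2 = 31 - 6*7/2 = 31 - 21 = 10.
       U_Y = n1*n2 - U_X = 24 - 10 = 14.
Step 4: Ties are present, so use the tie-corrected normal approximation (with continuity correction) for the p-value.
Step 5: p-value = 0.747637; compare to alpha = 0.05. fail to reject H0.

U_X = 10, p = 0.747637, fail to reject H0 at alpha = 0.05.


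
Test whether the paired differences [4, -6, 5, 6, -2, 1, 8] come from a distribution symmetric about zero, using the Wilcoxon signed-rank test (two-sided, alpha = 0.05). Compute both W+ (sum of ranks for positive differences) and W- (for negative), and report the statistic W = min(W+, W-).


Step 1: Drop any zero differences (none here) and take |d_i|.
|d| = [4, 6, 5, 6, 2, 1, 8]
Step 2: Midrank |d_i| (ties get averaged ranks).
ranks: |4|->3, |6|->5.5, |5|->4, |6|->5.5, |2|->2, |1|->1, |8|->7
Step 3: Attach original signs; sum ranks with positive sign and with negative sign.
W+ = 3 + 4 + 5.5 + 1 + 7 = 20.5
W- = 5.5 + 2 = 7.5
(Check: W+ + W- = 28 should equal n(n+1)/2 = 28.)
Step 4: Test statistic W = min(W+, W-) = 7.5.
Step 5: Ties in |d|, so use the tie-corrected normal approximation.
        E[W] = n(n+1)/4 = 7*8/4 = 14.
        Tie groups: |d|=6 (t=2); sum(t^3 - t) = 6.
        Var[W] = n(n+1)(2n+1)/24 - sum(t^3-t)/48 = 840/24 - 6/48 = 34.875.
        z = (W - E[W]) / sqrt(Var[W]) = (7.5 - 14) / 5.9055 = -1.1007.
        Two-sided p = 2*Phi(z) = 0.271041.
Step 6: alpha = 0.05. fail to reject H0.

W+ = 20.5, W- = 7.5, W = min = 7.5, p = 0.271041, fail to reject H0.


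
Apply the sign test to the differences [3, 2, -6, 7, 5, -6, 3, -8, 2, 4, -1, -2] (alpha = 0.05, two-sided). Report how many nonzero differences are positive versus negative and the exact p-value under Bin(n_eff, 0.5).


Step 1: Discard zero differences. Original n = 12; n_eff = number of nonzero differences = 12.
Nonzero differences (with sign): +3, +2, -6, +7, +5, -6, +3, -8, +2, +4, -1, -2
Step 2: Count signs: positive = 7, negative = 5.
Step 3: Under H0: P(positive) = 0.5, so the number of positives S ~ Bin(12, 0.5).
Step 4: Two-sided exact p-value = sum of Bin(12,0.5) probabilities at or below the observed probability = 0.774414.
Step 5: alpha = 0.05. fail to reject H0.

n_eff = 12, pos = 7, neg = 5, p = 0.774414, fail to reject H0.


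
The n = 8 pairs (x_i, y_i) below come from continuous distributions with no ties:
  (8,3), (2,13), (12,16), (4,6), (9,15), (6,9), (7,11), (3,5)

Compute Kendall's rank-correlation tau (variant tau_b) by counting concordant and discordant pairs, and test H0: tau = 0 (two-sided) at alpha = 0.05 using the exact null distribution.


Step 1: Enumerate the 28 unordered pairs (i,j) with i<j and classify each by sign(x_j-x_i) * sign(y_j-y_i).
  (1,2):dx=-6,dy=+10->D; (1,3):dx=+4,dy=+13->C; (1,4):dx=-4,dy=+3->D; (1,5):dx=+1,dy=+12->C
  (1,6):dx=-2,dy=+6->D; (1,7):dx=-1,dy=+8->D; (1,8):dx=-5,dy=+2->D; (2,3):dx=+10,dy=+3->C
  (2,4):dx=+2,dy=-7->D; (2,5):dx=+7,dy=+2->C; (2,6):dx=+4,dy=-4->D; (2,7):dx=+5,dy=-2->D
  (2,8):dx=+1,dy=-8->D; (3,4):dx=-8,dy=-10->C; (3,5):dx=-3,dy=-1->C; (3,6):dx=-6,dy=-7->C
  (3,7):dx=-5,dy=-5->C; (3,8):dx=-9,dy=-11->C; (4,5):dx=+5,dy=+9->C; (4,6):dx=+2,dy=+3->C
  (4,7):dx=+3,dy=+5->C; (4,8):dx=-1,dy=-1->C; (5,6):dx=-3,dy=-6->C; (5,7):dx=-2,dy=-4->C
  (5,8):dx=-6,dy=-10->C; (6,7):dx=+1,dy=+2->C; (6,8):dx=-3,dy=-4->C; (7,8):dx=-4,dy=-6->C
Step 2: C = 19, D = 9, total pairs = 28.
Step 3: tau = (C - D)/(n(n-1)/2) = (19 - 9)/28 = 0.357143.
Step 4: Exact two-sided p-value (enumerate n! = 40320 permutations of y under H0): p = 0.275099.
Step 5: alpha = 0.05. fail to reject H0.

tau_b = 0.3571 (C=19, D=9), p = 0.275099, fail to reject H0.


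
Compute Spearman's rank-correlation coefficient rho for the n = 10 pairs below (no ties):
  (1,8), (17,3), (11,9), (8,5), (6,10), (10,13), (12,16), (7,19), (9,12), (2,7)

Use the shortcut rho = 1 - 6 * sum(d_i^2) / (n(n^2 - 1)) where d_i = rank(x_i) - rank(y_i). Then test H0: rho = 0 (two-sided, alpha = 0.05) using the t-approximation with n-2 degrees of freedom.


Step 1: Rank x and y separately (midranks; no ties here).
rank(x): 1->1, 17->10, 11->8, 8->5, 6->3, 10->7, 12->9, 7->4, 9->6, 2->2
rank(y): 8->4, 3->1, 9->5, 5->2, 10->6, 13->8, 16->9, 19->10, 12->7, 7->3
Step 2: d_i = R_x(i) - R_y(i); compute d_i^2.
  (1-4)^2=9, (10-1)^2=81, (8-5)^2=9, (5-2)^2=9, (3-6)^2=9, (7-8)^2=1, (9-9)^2=0, (4-10)^2=36, (6-7)^2=1, (2-3)^2=1
sum(d^2) = 156.
Step 3: rho = 1 - 6*156 / (10*(10^2 - 1)) = 1 - 936/990 = 0.054545.
Step 4: Under H0, t = rho * sqrt((n-2)/(1-rho^2)) = 0.1545 ~ t(8).
Step 5: Two-sided p-value from the t-distribution with 8 df = 0.881036.
Step 6: alpha = 0.05. fail to reject H0.

rho = 0.0545, p = 0.881036, fail to reject H0 at alpha = 0.05.


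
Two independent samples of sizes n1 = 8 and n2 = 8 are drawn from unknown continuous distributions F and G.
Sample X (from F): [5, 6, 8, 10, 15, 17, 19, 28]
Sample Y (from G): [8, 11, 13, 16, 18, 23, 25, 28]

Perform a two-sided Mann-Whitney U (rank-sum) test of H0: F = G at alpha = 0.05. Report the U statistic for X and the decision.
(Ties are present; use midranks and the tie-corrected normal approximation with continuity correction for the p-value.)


Step 1: Combine and sort all 16 observations; assign midranks.
sorted (value, group): (5,X), (6,X), (8,X), (8,Y), (10,X), (11,Y), (13,Y), (15,X), (16,Y), (17,X), (18,Y), (19,X), (23,Y), (25,Y), (28,X), (28,Y)
ranks: 5->1, 6->2, 8->3.5, 8->3.5, 10->5, 11->6, 13->7, 15->8, 16->9, 17->10, 18->11, 19->12, 23->13, 25->14, 28->15.5, 28->15.5
Step 2: Rank sum for X: R1 = 1 + 2 + 3.5 + 5 + 8 + 10 + 12 + 15.5 = 57.
Step 3: U_X = R1 - n1(n1+1)/2 = 57 - 8*9/2 = 57 - 36 = 21.
       U_Y = n1*n2 - U_X = 64 - 21 = 43.
Step 4: Ties are present, so use the tie-corrected normal approximation (with continuity correction) for the p-value.
Step 5: p-value = 0.269443; compare to alpha = 0.05. fail to reject H0.

U_X = 21, p = 0.269443, fail to reject H0 at alpha = 0.05.


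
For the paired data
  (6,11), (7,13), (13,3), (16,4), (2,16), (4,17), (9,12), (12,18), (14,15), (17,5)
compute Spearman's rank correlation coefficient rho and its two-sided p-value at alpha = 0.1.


Step 1: Rank x and y separately (midranks; no ties here).
rank(x): 6->3, 7->4, 13->7, 16->9, 2->1, 4->2, 9->5, 12->6, 14->8, 17->10
rank(y): 11->4, 13->6, 3->1, 4->2, 16->8, 17->9, 12->5, 18->10, 15->7, 5->3
Step 2: d_i = R_x(i) - R_y(i); compute d_i^2.
  (3-4)^2=1, (4-6)^2=4, (7-1)^2=36, (9-2)^2=49, (1-8)^2=49, (2-9)^2=49, (5-5)^2=0, (6-10)^2=16, (8-7)^2=1, (10-3)^2=49
sum(d^2) = 254.
Step 3: rho = 1 - 6*254 / (10*(10^2 - 1)) = 1 - 1524/990 = -0.539394.
Step 4: Under H0, t = rho * sqrt((n-2)/(1-rho^2)) = -1.8118 ~ t(8).
Step 5: Two-sided p-value from the t-distribution with 8 df = 0.107593.
Step 6: alpha = 0.1. fail to reject H0.

rho = -0.5394, p = 0.107593, fail to reject H0 at alpha = 0.1.


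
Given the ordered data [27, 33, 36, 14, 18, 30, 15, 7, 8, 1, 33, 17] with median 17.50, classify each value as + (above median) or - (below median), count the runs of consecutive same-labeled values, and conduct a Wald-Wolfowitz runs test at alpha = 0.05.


Step 1: Compute median = 17.50; label A = above, B = below.
Labels in order: AAABAABBBBAB  (n_A = 6, n_B = 6)
Step 2: Count runs R = 6.
Step 3: Under H0 (random ordering), E[R] = 2*n_A*n_B/(n_A+n_B) + 1 = 2*6*6/12 + 1 = 7.0000.
        Var[R] = 2*n_A*n_B*(2*n_A*n_B - n_A - n_B) / ((n_A+n_B)^2 * (n_A+n_B-1)) = 4320/1584 = 2.7273.
        SD[R] = 1.6514.
Step 4: Continuity-corrected z = (R + 0.5 - E[R]) / SD[R] = (6 + 0.5 - 7.0000) / 1.6514 = -0.3028.
Step 5: Two-sided p-value via normal approximation = 2*(1 - Phi(|z|)) = 0.762069.
Step 6: alpha = 0.05. fail to reject H0.

R = 6, z = -0.3028, p = 0.762069, fail to reject H0.


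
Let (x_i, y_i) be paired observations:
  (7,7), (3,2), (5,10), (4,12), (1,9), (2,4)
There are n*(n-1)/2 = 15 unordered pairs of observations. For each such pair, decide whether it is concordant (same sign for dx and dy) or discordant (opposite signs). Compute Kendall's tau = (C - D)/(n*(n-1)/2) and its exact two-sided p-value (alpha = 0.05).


Step 1: Enumerate the 15 unordered pairs (i,j) with i<j and classify each by sign(x_j-x_i) * sign(y_j-y_i).
  (1,2):dx=-4,dy=-5->C; (1,3):dx=-2,dy=+3->D; (1,4):dx=-3,dy=+5->D; (1,5):dx=-6,dy=+2->D
  (1,6):dx=-5,dy=-3->C; (2,3):dx=+2,dy=+8->C; (2,4):dx=+1,dy=+10->C; (2,5):dx=-2,dy=+7->D
  (2,6):dx=-1,dy=+2->D; (3,4):dx=-1,dy=+2->D; (3,5):dx=-4,dy=-1->C; (3,6):dx=-3,dy=-6->C
  (4,5):dx=-3,dy=-3->C; (4,6):dx=-2,dy=-8->C; (5,6):dx=+1,dy=-5->D
Step 2: C = 8, D = 7, total pairs = 15.
Step 3: tau = (C - D)/(n(n-1)/2) = (8 - 7)/15 = 0.066667.
Step 4: Exact two-sided p-value (enumerate n! = 720 permutations of y under H0): p = 1.000000.
Step 5: alpha = 0.05. fail to reject H0.

tau_b = 0.0667 (C=8, D=7), p = 1.000000, fail to reject H0.


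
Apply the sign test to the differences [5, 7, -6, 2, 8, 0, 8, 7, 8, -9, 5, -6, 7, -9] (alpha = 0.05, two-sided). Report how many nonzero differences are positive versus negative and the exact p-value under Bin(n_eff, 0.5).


Step 1: Discard zero differences. Original n = 14; n_eff = number of nonzero differences = 13.
Nonzero differences (with sign): +5, +7, -6, +2, +8, +8, +7, +8, -9, +5, -6, +7, -9
Step 2: Count signs: positive = 9, negative = 4.
Step 3: Under H0: P(positive) = 0.5, so the number of positives S ~ Bin(13, 0.5).
Step 4: Two-sided exact p-value = sum of Bin(13,0.5) probabilities at or below the observed probability = 0.266846.
Step 5: alpha = 0.05. fail to reject H0.

n_eff = 13, pos = 9, neg = 4, p = 0.266846, fail to reject H0.


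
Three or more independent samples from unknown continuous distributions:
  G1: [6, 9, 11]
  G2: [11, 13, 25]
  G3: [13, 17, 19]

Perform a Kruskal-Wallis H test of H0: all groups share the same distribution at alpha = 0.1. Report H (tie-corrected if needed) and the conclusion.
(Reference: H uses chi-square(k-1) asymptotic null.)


Step 1: Combine all N = 9 observations and assign midranks.
sorted (value, group, rank): (6,G1,1), (9,G1,2), (11,G1,3.5), (11,G2,3.5), (13,G2,5.5), (13,G3,5.5), (17,G3,7), (19,G3,8), (25,G2,9)
Step 2: Sum ranks within each group.
R_1 = 6.5 (n_1 = 3)
R_2 = 18 (n_2 = 3)
R_3 = 20.5 (n_3 = 3)
Step 3: H = 12/(N(N+1)) * sum(R_i^2/n_i) - 3(N+1)
     = 12/(9*10) * (6.5^2/3 + 18^2/3 + 20.5^2/3) - 3*10
     = 0.133333 * 262.167 - 30
     = 4.955556.
Step 4: Ties present; correction factor C = 1 - 12/(9^3 - 9) = 0.983333. Corrected H = 4.955556 / 0.983333 = 5.039548.
Step 5: Under H0, H ~ chi^2(2); p-value = 0.080478.
Step 6: alpha = 0.1. reject H0.

H = 5.0395, df = 2, p = 0.080478, reject H0.


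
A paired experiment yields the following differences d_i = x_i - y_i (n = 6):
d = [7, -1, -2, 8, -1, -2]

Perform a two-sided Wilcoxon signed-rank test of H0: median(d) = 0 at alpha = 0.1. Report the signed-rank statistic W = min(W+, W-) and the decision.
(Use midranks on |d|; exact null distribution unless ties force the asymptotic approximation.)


Step 1: Drop any zero differences (none here) and take |d_i|.
|d| = [7, 1, 2, 8, 1, 2]
Step 2: Midrank |d_i| (ties get averaged ranks).
ranks: |7|->5, |1|->1.5, |2|->3.5, |8|->6, |1|->1.5, |2|->3.5
Step 3: Attach original signs; sum ranks with positive sign and with negative sign.
W+ = 5 + 6 = 11
W- = 1.5 + 3.5 + 1.5 + 3.5 = 10
(Check: W+ + W- = 21 should equal n(n+1)/2 = 21.)
Step 4: Test statistic W = min(W+, W-) = 10.
Step 5: Ties in |d|, so use the tie-corrected normal approximation.
        E[W] = n(n+1)/4 = 6*7/4 = 10.5.
        Tie groups: |d|=1 (t=2), |d|=2 (t=2); sum(t^3 - t) = 12.
        Var[W] = n(n+1)(2n+1)/24 - sum(t^3-t)/48 = 546/24 - 12/48 = 22.5.
        z = (W - E[W]) / sqrt(Var[W]) = (10 - 10.5) / 4.7434 = -0.1054.
        Two-sided p = 2*Phi(z) = 0.916051.
Step 6: alpha = 0.1. fail to reject H0.

W+ = 11, W- = 10, W = min = 10, p = 0.916051, fail to reject H0.


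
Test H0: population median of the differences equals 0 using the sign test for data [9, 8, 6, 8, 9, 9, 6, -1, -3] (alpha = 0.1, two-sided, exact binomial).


Step 1: Discard zero differences. Original n = 9; n_eff = number of nonzero differences = 9.
Nonzero differences (with sign): +9, +8, +6, +8, +9, +9, +6, -1, -3
Step 2: Count signs: positive = 7, negative = 2.
Step 3: Under H0: P(positive) = 0.5, so the number of positives S ~ Bin(9, 0.5).
Step 4: Two-sided exact p-value = sum of Bin(9,0.5) probabilities at or below the observed probability = 0.179688.
Step 5: alpha = 0.1. fail to reject H0.

n_eff = 9, pos = 7, neg = 2, p = 0.179688, fail to reject H0.


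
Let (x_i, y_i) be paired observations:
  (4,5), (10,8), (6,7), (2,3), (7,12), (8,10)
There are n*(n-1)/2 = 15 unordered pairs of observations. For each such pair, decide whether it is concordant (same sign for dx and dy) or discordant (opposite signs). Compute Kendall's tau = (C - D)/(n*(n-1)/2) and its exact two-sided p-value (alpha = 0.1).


Step 1: Enumerate the 15 unordered pairs (i,j) with i<j and classify each by sign(x_j-x_i) * sign(y_j-y_i).
  (1,2):dx=+6,dy=+3->C; (1,3):dx=+2,dy=+2->C; (1,4):dx=-2,dy=-2->C; (1,5):dx=+3,dy=+7->C
  (1,6):dx=+4,dy=+5->C; (2,3):dx=-4,dy=-1->C; (2,4):dx=-8,dy=-5->C; (2,5):dx=-3,dy=+4->D
  (2,6):dx=-2,dy=+2->D; (3,4):dx=-4,dy=-4->C; (3,5):dx=+1,dy=+5->C; (3,6):dx=+2,dy=+3->C
  (4,5):dx=+5,dy=+9->C; (4,6):dx=+6,dy=+7->C; (5,6):dx=+1,dy=-2->D
Step 2: C = 12, D = 3, total pairs = 15.
Step 3: tau = (C - D)/(n(n-1)/2) = (12 - 3)/15 = 0.600000.
Step 4: Exact two-sided p-value (enumerate n! = 720 permutations of y under H0): p = 0.136111.
Step 5: alpha = 0.1. fail to reject H0.

tau_b = 0.6000 (C=12, D=3), p = 0.136111, fail to reject H0.


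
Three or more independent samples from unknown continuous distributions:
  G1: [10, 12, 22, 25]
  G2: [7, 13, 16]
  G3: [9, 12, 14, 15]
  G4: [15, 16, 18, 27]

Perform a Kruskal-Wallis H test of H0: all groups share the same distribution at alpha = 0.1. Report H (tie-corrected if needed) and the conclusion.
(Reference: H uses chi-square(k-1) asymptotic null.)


Step 1: Combine all N = 15 observations and assign midranks.
sorted (value, group, rank): (7,G2,1), (9,G3,2), (10,G1,3), (12,G1,4.5), (12,G3,4.5), (13,G2,6), (14,G3,7), (15,G3,8.5), (15,G4,8.5), (16,G2,10.5), (16,G4,10.5), (18,G4,12), (22,G1,13), (25,G1,14), (27,G4,15)
Step 2: Sum ranks within each group.
R_1 = 34.5 (n_1 = 4)
R_2 = 17.5 (n_2 = 3)
R_3 = 22 (n_3 = 4)
R_4 = 46 (n_4 = 4)
Step 3: H = 12/(N(N+1)) * sum(R_i^2/n_i) - 3(N+1)
     = 12/(15*16) * (34.5^2/4 + 17.5^2/3 + 22^2/4 + 46^2/4) - 3*16
     = 0.050000 * 1049.65 - 48
     = 4.482292.
Step 4: Ties present; correction factor C = 1 - 18/(15^3 - 15) = 0.994643. Corrected H = 4.482292 / 0.994643 = 4.506433.
Step 5: Under H0, H ~ chi^2(3); p-value = 0.211717.
Step 6: alpha = 0.1. fail to reject H0.

H = 4.5064, df = 3, p = 0.211717, fail to reject H0.


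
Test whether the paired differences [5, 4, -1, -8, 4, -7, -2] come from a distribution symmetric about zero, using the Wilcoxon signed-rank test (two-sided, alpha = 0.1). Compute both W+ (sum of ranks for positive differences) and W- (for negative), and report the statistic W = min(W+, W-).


Step 1: Drop any zero differences (none here) and take |d_i|.
|d| = [5, 4, 1, 8, 4, 7, 2]
Step 2: Midrank |d_i| (ties get averaged ranks).
ranks: |5|->5, |4|->3.5, |1|->1, |8|->7, |4|->3.5, |7|->6, |2|->2
Step 3: Attach original signs; sum ranks with positive sign and with negative sign.
W+ = 5 + 3.5 + 3.5 = 12
W- = 1 + 7 + 6 + 2 = 16
(Check: W+ + W- = 28 should equal n(n+1)/2 = 28.)
Step 4: Test statistic W = min(W+, W-) = 12.
Step 5: Ties in |d|, so use the tie-corrected normal approximation.
        E[W] = n(n+1)/4 = 7*8/4 = 14.
        Tie groups: |d|=4 (t=2); sum(t^3 - t) = 6.
        Var[W] = n(n+1)(2n+1)/24 - sum(t^3-t)/48 = 840/24 - 6/48 = 34.875.
        z = (W - E[W]) / sqrt(Var[W]) = (12 - 14) / 5.9055 = -0.3387.
        Two-sided p = 2*Phi(z) = 0.734861.
Step 6: alpha = 0.1. fail to reject H0.

W+ = 12, W- = 16, W = min = 12, p = 0.734861, fail to reject H0.


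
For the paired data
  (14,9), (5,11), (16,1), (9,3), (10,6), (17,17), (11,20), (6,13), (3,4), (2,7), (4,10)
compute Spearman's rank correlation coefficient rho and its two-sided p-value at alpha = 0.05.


Step 1: Rank x and y separately (midranks; no ties here).
rank(x): 14->9, 5->4, 16->10, 9->6, 10->7, 17->11, 11->8, 6->5, 3->2, 2->1, 4->3
rank(y): 9->6, 11->8, 1->1, 3->2, 6->4, 17->10, 20->11, 13->9, 4->3, 7->5, 10->7
Step 2: d_i = R_x(i) - R_y(i); compute d_i^2.
  (9-6)^2=9, (4-8)^2=16, (10-1)^2=81, (6-2)^2=16, (7-4)^2=9, (11-10)^2=1, (8-11)^2=9, (5-9)^2=16, (2-3)^2=1, (1-5)^2=16, (3-7)^2=16
sum(d^2) = 190.
Step 3: rho = 1 - 6*190 / (11*(11^2 - 1)) = 1 - 1140/1320 = 0.136364.
Step 4: Under H0, t = rho * sqrt((n-2)/(1-rho^2)) = 0.4129 ~ t(9).
Step 5: Two-sided p-value from the t-distribution with 9 df = 0.689309.
Step 6: alpha = 0.05. fail to reject H0.

rho = 0.1364, p = 0.689309, fail to reject H0 at alpha = 0.05.


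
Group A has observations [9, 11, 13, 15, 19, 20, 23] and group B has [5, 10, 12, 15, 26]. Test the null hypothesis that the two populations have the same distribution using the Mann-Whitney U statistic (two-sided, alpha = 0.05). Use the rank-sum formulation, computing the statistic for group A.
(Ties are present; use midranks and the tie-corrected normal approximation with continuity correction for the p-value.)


Step 1: Combine and sort all 12 observations; assign midranks.
sorted (value, group): (5,Y), (9,X), (10,Y), (11,X), (12,Y), (13,X), (15,X), (15,Y), (19,X), (20,X), (23,X), (26,Y)
ranks: 5->1, 9->2, 10->3, 11->4, 12->5, 13->6, 15->7.5, 15->7.5, 19->9, 20->10, 23->11, 26->12
Step 2: Rank sum for X: R1 = 2 + 4 + 6 + 7.5 + 9 + 10 + 11 = 49.5.
Step 3: U_X = R1 - n1(n1+1)/2 = 49.5 - 7*8/2 = 49.5 - 28 = 21.5.
       U_Y = n1*n2 - U_X = 35 - 21.5 = 13.5.
Step 4: Ties are present, so use the tie-corrected normal approximation (with continuity correction) for the p-value.
Step 5: p-value = 0.569088; compare to alpha = 0.05. fail to reject H0.

U_X = 21.5, p = 0.569088, fail to reject H0 at alpha = 0.05.


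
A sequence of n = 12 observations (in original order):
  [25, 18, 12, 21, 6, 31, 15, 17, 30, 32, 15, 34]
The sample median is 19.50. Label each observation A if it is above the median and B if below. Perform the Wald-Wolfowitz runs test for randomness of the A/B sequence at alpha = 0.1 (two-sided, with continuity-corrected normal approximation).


Step 1: Compute median = 19.50; label A = above, B = below.
Labels in order: ABBABABBAABA  (n_A = 6, n_B = 6)
Step 2: Count runs R = 9.
Step 3: Under H0 (random ordering), E[R] = 2*n_A*n_B/(n_A+n_B) + 1 = 2*6*6/12 + 1 = 7.0000.
        Var[R] = 2*n_A*n_B*(2*n_A*n_B - n_A - n_B) / ((n_A+n_B)^2 * (n_A+n_B-1)) = 4320/1584 = 2.7273.
        SD[R] = 1.6514.
Step 4: Continuity-corrected z = (R - 0.5 - E[R]) / SD[R] = (9 - 0.5 - 7.0000) / 1.6514 = 0.9083.
Step 5: Two-sided p-value via normal approximation = 2*(1 - Phi(|z|)) = 0.363722.
Step 6: alpha = 0.1. fail to reject H0.

R = 9, z = 0.9083, p = 0.363722, fail to reject H0.


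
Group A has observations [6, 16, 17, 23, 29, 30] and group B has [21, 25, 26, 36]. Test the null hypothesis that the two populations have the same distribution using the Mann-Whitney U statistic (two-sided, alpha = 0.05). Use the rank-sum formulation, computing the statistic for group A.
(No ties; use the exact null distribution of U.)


Step 1: Combine and sort all 10 observations; assign midranks.
sorted (value, group): (6,X), (16,X), (17,X), (21,Y), (23,X), (25,Y), (26,Y), (29,X), (30,X), (36,Y)
ranks: 6->1, 16->2, 17->3, 21->4, 23->5, 25->6, 26->7, 29->8, 30->9, 36->10
Step 2: Rank sum for X: R1 = 1 + 2 + 3 + 5 + 8 + 9 = 28.
Step 3: U_X = R1 - n1(n1+1)/2 = 28 - 6*7/2 = 28 - 21 = 7.
       U_Y = n1*n2 - U_X = 24 - 7 = 17.
Step 4: No ties, so the exact null distribution of U (based on enumerating the C(10,6) = 210 equally likely rank assignments) gives the two-sided p-value.
Step 5: p-value = 0.352381; compare to alpha = 0.05. fail to reject H0.

U_X = 7, p = 0.352381, fail to reject H0 at alpha = 0.05.


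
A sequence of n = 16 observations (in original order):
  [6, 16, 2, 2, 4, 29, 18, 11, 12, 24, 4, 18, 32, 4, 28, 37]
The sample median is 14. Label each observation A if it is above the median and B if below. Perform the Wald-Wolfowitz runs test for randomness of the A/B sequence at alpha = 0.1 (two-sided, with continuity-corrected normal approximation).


Step 1: Compute median = 14; label A = above, B = below.
Labels in order: BABBBAABBABAABAA  (n_A = 8, n_B = 8)
Step 2: Count runs R = 10.
Step 3: Under H0 (random ordering), E[R] = 2*n_A*n_B/(n_A+n_B) + 1 = 2*8*8/16 + 1 = 9.0000.
        Var[R] = 2*n_A*n_B*(2*n_A*n_B - n_A - n_B) / ((n_A+n_B)^2 * (n_A+n_B-1)) = 14336/3840 = 3.7333.
        SD[R] = 1.9322.
Step 4: Continuity-corrected z = (R - 0.5 - E[R]) / SD[R] = (10 - 0.5 - 9.0000) / 1.9322 = 0.2588.
Step 5: Two-sided p-value via normal approximation = 2*(1 - Phi(|z|)) = 0.795809.
Step 6: alpha = 0.1. fail to reject H0.

R = 10, z = 0.2588, p = 0.795809, fail to reject H0.


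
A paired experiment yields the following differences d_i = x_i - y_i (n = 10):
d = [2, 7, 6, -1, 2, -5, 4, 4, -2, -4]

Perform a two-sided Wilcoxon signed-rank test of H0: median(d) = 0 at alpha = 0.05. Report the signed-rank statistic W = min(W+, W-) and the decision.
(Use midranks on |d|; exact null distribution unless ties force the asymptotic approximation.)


Step 1: Drop any zero differences (none here) and take |d_i|.
|d| = [2, 7, 6, 1, 2, 5, 4, 4, 2, 4]
Step 2: Midrank |d_i| (ties get averaged ranks).
ranks: |2|->3, |7|->10, |6|->9, |1|->1, |2|->3, |5|->8, |4|->6, |4|->6, |2|->3, |4|->6
Step 3: Attach original signs; sum ranks with positive sign and with negative sign.
W+ = 3 + 10 + 9 + 3 + 6 + 6 = 37
W- = 1 + 8 + 3 + 6 = 18
(Check: W+ + W- = 55 should equal n(n+1)/2 = 55.)
Step 4: Test statistic W = min(W+, W-) = 18.
Step 5: Ties in |d|, so use the tie-corrected normal approximation.
        E[W] = n(n+1)/4 = 10*11/4 = 27.5.
        Tie groups: |d|=2 (t=3), |d|=4 (t=3); sum(t^3 - t) = 48.
        Var[W] = n(n+1)(2n+1)/24 - sum(t^3-t)/48 = 2310/24 - 48/48 = 95.25.
        z = (W - E[W]) / sqrt(Var[W]) = (18 - 27.5) / 9.7596 = -0.9734.
        Two-sided p = 2*Phi(z) = 0.330355.
Step 6: alpha = 0.05. fail to reject H0.

W+ = 37, W- = 18, W = min = 18, p = 0.330355, fail to reject H0.


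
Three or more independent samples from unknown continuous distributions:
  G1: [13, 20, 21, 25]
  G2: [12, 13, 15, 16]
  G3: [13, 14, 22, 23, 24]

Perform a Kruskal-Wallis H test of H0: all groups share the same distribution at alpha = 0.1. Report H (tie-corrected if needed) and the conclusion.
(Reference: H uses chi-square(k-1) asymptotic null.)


Step 1: Combine all N = 13 observations and assign midranks.
sorted (value, group, rank): (12,G2,1), (13,G1,3), (13,G2,3), (13,G3,3), (14,G3,5), (15,G2,6), (16,G2,7), (20,G1,8), (21,G1,9), (22,G3,10), (23,G3,11), (24,G3,12), (25,G1,13)
Step 2: Sum ranks within each group.
R_1 = 33 (n_1 = 4)
R_2 = 17 (n_2 = 4)
R_3 = 41 (n_3 = 5)
Step 3: H = 12/(N(N+1)) * sum(R_i^2/n_i) - 3(N+1)
     = 12/(13*14) * (33^2/4 + 17^2/4 + 41^2/5) - 3*14
     = 0.065934 * 680.7 - 42
     = 2.881319.
Step 4: Ties present; correction factor C = 1 - 24/(13^3 - 13) = 0.989011. Corrected H = 2.881319 / 0.989011 = 2.913333.
Step 5: Under H0, H ~ chi^2(2); p-value = 0.233012.
Step 6: alpha = 0.1. fail to reject H0.

H = 2.9133, df = 2, p = 0.233012, fail to reject H0.
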